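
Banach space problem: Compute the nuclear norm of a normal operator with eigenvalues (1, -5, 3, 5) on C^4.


For a normal operator, singular values equal |eigenvalues|.
Trace norm = sum |lambda_i| = 1 + 5 + 3 + 5
= 14

14


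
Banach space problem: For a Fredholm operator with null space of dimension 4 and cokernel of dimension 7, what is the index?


The Fredholm index is defined as ind(T) = dim(ker T) - dim(coker T)
= 4 - 7
= -3

-3


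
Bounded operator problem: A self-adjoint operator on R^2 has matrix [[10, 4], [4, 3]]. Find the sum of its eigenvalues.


For a self-adjoint (symmetric) matrix, the eigenvalues are real.
The sum of eigenvalues equals the trace of the matrix.
trace = 10 + 3 = 13

13


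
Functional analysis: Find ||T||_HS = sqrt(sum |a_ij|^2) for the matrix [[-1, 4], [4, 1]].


The Hilbert-Schmidt norm is sqrt(sum of squares of all entries).
Sum of squares = (-1)^2 + 4^2 + 4^2 + 1^2
= 1 + 16 + 16 + 1 = 34
||T||_HS = sqrt(34) = 5.8310

5.8310


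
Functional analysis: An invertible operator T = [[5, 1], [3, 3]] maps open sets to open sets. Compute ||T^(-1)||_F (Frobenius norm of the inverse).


det(T) = 5*3 - 1*3 = 12
T^(-1) = (1/12) * [[3, -1], [-3, 5]] = [[0.2500, -0.0833], [-0.2500, 0.4167]]
||T^(-1)||_F^2 = 0.2500^2 + (-0.0833)^2 + (-0.2500)^2 + 0.4167^2 = 0.3056
||T^(-1)||_F = sqrt(0.3056) = 0.5528

0.5528


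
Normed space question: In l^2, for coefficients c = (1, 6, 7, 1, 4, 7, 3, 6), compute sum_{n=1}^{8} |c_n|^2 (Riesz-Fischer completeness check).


sum |c_n|^2 = 1^2 + 6^2 + 7^2 + 1^2 + 4^2 + 7^2 + 3^2 + 6^2
= 1 + 36 + 49 + 1 + 16 + 49 + 9 + 36
= 197

197


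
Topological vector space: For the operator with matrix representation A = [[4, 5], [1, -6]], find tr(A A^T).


trace(A * A^T) = sum of squares of all entries
= 4^2 + 5^2 + 1^2 + (-6)^2
= 16 + 25 + 1 + 36
= 78

78


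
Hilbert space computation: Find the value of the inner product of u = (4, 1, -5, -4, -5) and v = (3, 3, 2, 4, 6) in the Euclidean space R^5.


Computing the standard inner product <u, v> = sum u_i * v_i
= 4*3 + 1*3 + -5*2 + -4*4 + -5*6
= 12 + 3 + -10 + -16 + -30
= -41

-41


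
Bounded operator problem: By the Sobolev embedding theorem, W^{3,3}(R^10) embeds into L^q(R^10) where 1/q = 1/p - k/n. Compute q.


Using the Sobolev embedding formula: 1/q = 1/p - k/n
1/q = 1/3 - 3/10 = 1/30
q = 1/(1/30) = 30

30.0000


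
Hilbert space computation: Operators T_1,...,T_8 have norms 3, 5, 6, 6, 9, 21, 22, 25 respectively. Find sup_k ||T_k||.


By the Uniform Boundedness Principle, the supremum of norms is finite.
sup_k ||T_k|| = max(3, 5, 6, 6, 9, 21, 22, 25) = 25

25


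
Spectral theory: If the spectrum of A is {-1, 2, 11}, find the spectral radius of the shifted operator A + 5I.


Spectrum of A + 5I = {4, 7, 16}
Spectral radius = max |lambda| over the shifted spectrum
= max(4, 7, 16) = 16

16


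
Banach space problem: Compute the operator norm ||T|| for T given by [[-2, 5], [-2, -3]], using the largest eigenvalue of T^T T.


A^T A = [[8, -4], [-4, 34]]
trace(A^T A) = 42, det(A^T A) = 256
discriminant = 42^2 - 4*256 = 740
Largest eigenvalue of A^T A = (trace + sqrt(disc))/2 = 34.6015
||T|| = sqrt(34.6015) = 5.8823

5.8823


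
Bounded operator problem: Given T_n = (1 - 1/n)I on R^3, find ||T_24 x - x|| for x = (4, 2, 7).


T_24 x - x = (1 - 1/24)x - x = -x/24
||x|| = sqrt(69) = 8.3066
||T_24 x - x|| = ||x||/24 = 8.3066/24 = 0.3461

0.3461


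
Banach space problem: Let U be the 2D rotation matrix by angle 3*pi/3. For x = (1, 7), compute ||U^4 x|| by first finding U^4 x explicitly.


U is a rotation by theta = 3*pi/3
U^4 = rotation by 4*theta = 12*pi/3 = 0*pi/3 (mod 2*pi)
cos(0*pi/3) = 1.0000, sin(0*pi/3) = 0.0000
U^4 x = (1.0000 * 1 - 0.0000 * 7, 0.0000 * 1 + 1.0000 * 7)
= (1.0000, 7.0000)
||U^4 x|| = sqrt(1.0000^2 + 7.0000^2) = sqrt(50.0000) = 7.0711

7.0711


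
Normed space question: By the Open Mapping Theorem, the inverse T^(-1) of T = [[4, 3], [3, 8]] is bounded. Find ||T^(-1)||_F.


det(T) = 4*8 - 3*3 = 23
T^(-1) = (1/23) * [[8, -3], [-3, 4]] = [[0.3478, -0.1304], [-0.1304, 0.1739]]
||T^(-1)||_F^2 = 0.3478^2 + (-0.1304)^2 + (-0.1304)^2 + 0.1739^2 = 0.1853
||T^(-1)||_F = sqrt(0.1853) = 0.4304

0.4304


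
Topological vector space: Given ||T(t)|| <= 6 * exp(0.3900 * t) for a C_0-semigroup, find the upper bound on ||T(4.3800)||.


||T(4.3800)|| <= 6 * exp(0.3900 * 4.3800)
= 6 * exp(1.7082)
= 6 * 5.5190
= 33.1141

33.1141


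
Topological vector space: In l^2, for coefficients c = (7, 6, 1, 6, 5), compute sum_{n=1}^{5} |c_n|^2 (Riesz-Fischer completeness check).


sum |c_n|^2 = 7^2 + 6^2 + 1^2 + 6^2 + 5^2
= 49 + 36 + 1 + 36 + 25
= 147

147


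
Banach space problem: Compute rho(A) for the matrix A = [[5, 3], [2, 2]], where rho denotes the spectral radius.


For a 2x2 matrix, eigenvalues satisfy lambda^2 - (trace)*lambda + det = 0
trace = 5 + 2 = 7
det = 5*2 - 3*2 = 4
discriminant = 7^2 - 4*(4) = 33
spectral radius = max |eigenvalue| = 6.3723

6.3723


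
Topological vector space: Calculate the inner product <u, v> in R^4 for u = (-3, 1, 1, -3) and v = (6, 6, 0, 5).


Computing the standard inner product <u, v> = sum u_i * v_i
= -3*6 + 1*6 + 1*0 + -3*5
= -18 + 6 + 0 + -15
= -27

-27


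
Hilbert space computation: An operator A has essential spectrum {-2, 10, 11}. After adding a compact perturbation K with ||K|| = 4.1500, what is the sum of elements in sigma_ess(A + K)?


By Weyl's theorem, the essential spectrum is invariant under compact perturbations.
sigma_ess(A + K) = sigma_ess(A) = {-2, 10, 11}
Sum = -2 + 10 + 11 = 19

19


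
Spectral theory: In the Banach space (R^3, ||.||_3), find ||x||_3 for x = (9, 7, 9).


The l^3 norm = (sum |x_i|^3)^(1/3)
Sum of 3th powers = 729 + 343 + 729 = 1801
||x||_3 = (1801)^(1/3) = 12.1667

12.1667


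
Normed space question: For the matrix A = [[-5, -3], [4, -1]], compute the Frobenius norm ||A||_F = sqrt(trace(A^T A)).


||A||_F^2 = sum a_ij^2
= (-5)^2 + (-3)^2 + 4^2 + (-1)^2
= 25 + 9 + 16 + 1 = 51
||A||_F = sqrt(51) = 7.1414

7.1414


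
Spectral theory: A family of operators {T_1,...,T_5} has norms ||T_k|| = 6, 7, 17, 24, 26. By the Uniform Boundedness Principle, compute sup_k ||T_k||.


By the Uniform Boundedness Principle, the supremum of norms is finite.
sup_k ||T_k|| = max(6, 7, 17, 24, 26) = 26

26


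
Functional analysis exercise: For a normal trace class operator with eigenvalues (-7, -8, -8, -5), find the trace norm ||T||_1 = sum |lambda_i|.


For a normal operator, singular values equal |eigenvalues|.
Trace norm = sum |lambda_i| = 7 + 8 + 8 + 5
= 28

28


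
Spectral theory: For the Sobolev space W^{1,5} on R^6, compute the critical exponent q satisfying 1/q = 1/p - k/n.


Using the Sobolev embedding formula: 1/q = 1/p - k/n
1/q = 1/5 - 1/6 = 1/30
q = 1/(1/30) = 30

30.0000


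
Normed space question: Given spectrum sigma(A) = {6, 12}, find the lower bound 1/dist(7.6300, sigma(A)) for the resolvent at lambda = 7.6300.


dist(7.6300, {6, 12}) = min(|7.6300 - 6|, |7.6300 - 12|)
= min(1.6300, 4.3700) = 1.6300
Resolvent bound = 1/1.6300 = 0.6135

0.6135


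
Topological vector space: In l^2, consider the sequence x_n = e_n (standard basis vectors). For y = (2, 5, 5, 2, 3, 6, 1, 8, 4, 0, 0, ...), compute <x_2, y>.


x_2 = e_2 is the standard basis vector with 1 in position 2.
<x_2, y> = y_2 = 5
As n -> infinity, <x_n, y> -> 0, confirming weak convergence of (x_n) to 0.

5


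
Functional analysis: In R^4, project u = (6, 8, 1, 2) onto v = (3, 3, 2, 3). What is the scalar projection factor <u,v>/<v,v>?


Computing <u,v> = 6*3 + 8*3 + 1*2 + 2*3 = 50
Computing <v,v> = 3^2 + 3^2 + 2^2 + 3^2 = 31
Projection coefficient = 50/31 = 1.6129

1.6129


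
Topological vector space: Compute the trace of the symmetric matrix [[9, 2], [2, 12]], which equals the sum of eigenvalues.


For a self-adjoint (symmetric) matrix, the eigenvalues are real.
The sum of eigenvalues equals the trace of the matrix.
trace = 9 + 12 = 21

21


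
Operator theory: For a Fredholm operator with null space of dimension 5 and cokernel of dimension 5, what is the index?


The Fredholm index is defined as ind(T) = dim(ker T) - dim(coker T)
= 5 - 5
= 0

0


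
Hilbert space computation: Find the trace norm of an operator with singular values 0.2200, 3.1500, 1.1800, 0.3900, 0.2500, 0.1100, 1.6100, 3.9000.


The nuclear norm is the sum of all singular values.
||T||_1 = 0.2200 + 3.1500 + 1.1800 + 0.3900 + 0.2500 + 0.1100 + 1.6100 + 3.9000
= 10.8100

10.8100


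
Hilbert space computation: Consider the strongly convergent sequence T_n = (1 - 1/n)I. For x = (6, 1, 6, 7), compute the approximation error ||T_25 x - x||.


T_25 x - x = (1 - 1/25)x - x = -x/25
||x|| = sqrt(122) = 11.0454
||T_25 x - x|| = ||x||/25 = 11.0454/25 = 0.4418

0.4418


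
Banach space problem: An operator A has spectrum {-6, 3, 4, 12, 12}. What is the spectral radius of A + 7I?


Spectrum of A + 7I = {1, 10, 11, 19, 19}
Spectral radius = max |lambda| over the shifted spectrum
= max(1, 10, 11, 19, 19) = 19

19


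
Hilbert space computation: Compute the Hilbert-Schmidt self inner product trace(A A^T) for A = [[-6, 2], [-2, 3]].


trace(A * A^T) = sum of squares of all entries
= (-6)^2 + 2^2 + (-2)^2 + 3^2
= 36 + 4 + 4 + 9
= 53

53


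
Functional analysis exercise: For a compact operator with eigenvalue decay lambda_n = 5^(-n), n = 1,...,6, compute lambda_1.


The eigenvalue formula gives lambda_1 = 1/5^1
= 1/5
= 0.2000

0.2000


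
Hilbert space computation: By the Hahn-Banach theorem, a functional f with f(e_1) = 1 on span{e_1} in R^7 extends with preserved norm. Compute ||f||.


The norm of f is given by ||f|| = sup_{||x||=1} |f(x)|.
On span{e_1}, ||e_1|| = 1, so ||f|| = |f(e_1)| / ||e_1||
= |1| / 1 = 1.0000

1.0000


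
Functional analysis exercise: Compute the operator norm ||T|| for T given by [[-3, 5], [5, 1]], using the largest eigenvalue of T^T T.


A^T A = [[34, -10], [-10, 26]]
trace(A^T A) = 60, det(A^T A) = 784
discriminant = 60^2 - 4*784 = 464
Largest eigenvalue of A^T A = (trace + sqrt(disc))/2 = 40.7703
||T|| = sqrt(40.7703) = 6.3852

6.3852


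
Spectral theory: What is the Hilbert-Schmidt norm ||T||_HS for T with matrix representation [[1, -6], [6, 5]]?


The Hilbert-Schmidt norm is sqrt(sum of squares of all entries).
Sum of squares = 1^2 + (-6)^2 + 6^2 + 5^2
= 1 + 36 + 36 + 25 = 98
||T||_HS = sqrt(98) = 9.8995

9.8995


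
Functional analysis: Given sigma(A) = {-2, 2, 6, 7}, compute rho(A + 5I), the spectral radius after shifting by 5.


Spectrum of A + 5I = {3, 7, 11, 12}
Spectral radius = max |lambda| over the shifted spectrum
= max(3, 7, 11, 12) = 12

12


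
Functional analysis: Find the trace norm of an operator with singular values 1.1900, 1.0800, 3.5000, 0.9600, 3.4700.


The nuclear norm is the sum of all singular values.
||T||_1 = 1.1900 + 1.0800 + 3.5000 + 0.9600 + 3.4700
= 10.2000

10.2000


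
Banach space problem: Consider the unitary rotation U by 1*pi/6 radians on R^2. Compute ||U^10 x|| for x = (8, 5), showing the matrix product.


U is a rotation by theta = 1*pi/6
U^10 = rotation by 10*theta = 10*pi/6
cos(10*pi/6) = 0.5000, sin(10*pi/6) = -0.8660
U^10 x = (0.5000 * 8 - -0.8660 * 5, -0.8660 * 8 + 0.5000 * 5)
= (8.3301, -4.4282)
||U^10 x|| = sqrt(8.3301^2 + (-4.4282)^2) = sqrt(89.0000) = 9.4340

9.4340


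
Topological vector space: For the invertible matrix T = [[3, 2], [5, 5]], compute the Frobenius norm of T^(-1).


det(T) = 3*5 - 2*5 = 5
T^(-1) = (1/5) * [[5, -2], [-5, 3]] = [[1.0000, -0.4000], [-1.0000, 0.6000]]
||T^(-1)||_F^2 = 1.0000^2 + (-0.4000)^2 + (-1.0000)^2 + 0.6000^2 = 2.5200
||T^(-1)||_F = sqrt(2.5200) = 1.5875

1.5875


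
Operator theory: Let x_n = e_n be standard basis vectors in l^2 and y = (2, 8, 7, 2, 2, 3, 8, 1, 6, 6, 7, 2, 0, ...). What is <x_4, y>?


x_4 = e_4 is the standard basis vector with 1 in position 4.
<x_4, y> = y_4 = 2
As n -> infinity, <x_n, y> -> 0, confirming weak convergence of (x_n) to 0.

2


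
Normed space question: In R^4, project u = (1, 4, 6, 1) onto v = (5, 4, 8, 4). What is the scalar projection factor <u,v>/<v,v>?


Computing <u,v> = 1*5 + 4*4 + 6*8 + 1*4 = 73
Computing <v,v> = 5^2 + 4^2 + 8^2 + 4^2 = 121
Projection coefficient = 73/121 = 0.6033

0.6033


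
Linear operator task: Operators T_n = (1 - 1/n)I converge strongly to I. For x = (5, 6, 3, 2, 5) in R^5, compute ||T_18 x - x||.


T_18 x - x = (1 - 1/18)x - x = -x/18
||x|| = sqrt(99) = 9.9499
||T_18 x - x|| = ||x||/18 = 9.9499/18 = 0.5528

0.5528


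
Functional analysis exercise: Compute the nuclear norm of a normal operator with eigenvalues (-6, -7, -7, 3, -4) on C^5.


For a normal operator, singular values equal |eigenvalues|.
Trace norm = sum |lambda_i| = 6 + 7 + 7 + 3 + 4
= 27

27


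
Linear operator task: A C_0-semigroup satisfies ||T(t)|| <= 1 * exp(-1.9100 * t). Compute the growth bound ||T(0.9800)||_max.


||T(0.9800)|| <= 1 * exp(-1.9100 * 0.9800)
= 1 * exp(-1.8718)
= 1 * 0.1538
= 0.1538

0.1538


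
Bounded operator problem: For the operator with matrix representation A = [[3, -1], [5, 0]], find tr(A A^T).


trace(A * A^T) = sum of squares of all entries
= 3^2 + (-1)^2 + 5^2 + 0^2
= 9 + 1 + 25 + 0
= 35

35


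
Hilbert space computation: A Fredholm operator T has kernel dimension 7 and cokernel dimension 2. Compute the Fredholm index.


The Fredholm index is defined as ind(T) = dim(ker T) - dim(coker T)
= 7 - 2
= 5

5


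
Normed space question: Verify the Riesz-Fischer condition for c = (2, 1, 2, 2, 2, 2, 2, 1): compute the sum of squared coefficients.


sum |c_n|^2 = 2^2 + 1^2 + 2^2 + 2^2 + 2^2 + 2^2 + 2^2 + 1^2
= 4 + 1 + 4 + 4 + 4 + 4 + 4 + 1
= 26

26


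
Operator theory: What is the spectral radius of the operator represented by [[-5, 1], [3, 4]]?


For a 2x2 matrix, eigenvalues satisfy lambda^2 - (trace)*lambda + det = 0
trace = -5 + 4 = -1
det = -5*4 - 1*3 = -23
discriminant = (-1)^2 - 4*(-23) = 93
spectral radius = max |eigenvalue| = 5.3218

5.3218


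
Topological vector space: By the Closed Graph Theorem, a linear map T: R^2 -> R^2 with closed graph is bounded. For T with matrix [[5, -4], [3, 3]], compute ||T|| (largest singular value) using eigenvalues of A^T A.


A^T A = [[34, -11], [-11, 25]]
trace(A^T A) = 59, det(A^T A) = 729
discriminant = 59^2 - 4*729 = 565
Largest eigenvalue of A^T A = (trace + sqrt(disc))/2 = 41.3849
||T|| = sqrt(41.3849) = 6.4331

6.4331


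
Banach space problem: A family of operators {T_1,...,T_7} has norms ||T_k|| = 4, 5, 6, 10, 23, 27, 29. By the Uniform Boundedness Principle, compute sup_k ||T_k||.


By the Uniform Boundedness Principle, the supremum of norms is finite.
sup_k ||T_k|| = max(4, 5, 6, 10, 23, 27, 29) = 29

29


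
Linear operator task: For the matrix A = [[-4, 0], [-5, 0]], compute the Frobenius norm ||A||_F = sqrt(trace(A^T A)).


||A||_F^2 = sum a_ij^2
= (-4)^2 + 0^2 + (-5)^2 + 0^2
= 16 + 0 + 25 + 0 = 41
||A||_F = sqrt(41) = 6.4031

6.4031


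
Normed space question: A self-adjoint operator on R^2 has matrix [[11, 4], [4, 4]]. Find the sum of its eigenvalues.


For a self-adjoint (symmetric) matrix, the eigenvalues are real.
The sum of eigenvalues equals the trace of the matrix.
trace = 11 + 4 = 15

15


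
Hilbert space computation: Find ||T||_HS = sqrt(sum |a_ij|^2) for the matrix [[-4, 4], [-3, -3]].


The Hilbert-Schmidt norm is sqrt(sum of squares of all entries).
Sum of squares = (-4)^2 + 4^2 + (-3)^2 + (-3)^2
= 16 + 16 + 9 + 9 = 50
||T||_HS = sqrt(50) = 7.0711

7.0711


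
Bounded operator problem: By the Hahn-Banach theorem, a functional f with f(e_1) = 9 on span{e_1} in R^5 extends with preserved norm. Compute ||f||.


The norm of f is given by ||f|| = sup_{||x||=1} |f(x)|.
On span{e_1}, ||e_1|| = 1, so ||f|| = |f(e_1)| / ||e_1||
= |9| / 1 = 9.0000

9.0000


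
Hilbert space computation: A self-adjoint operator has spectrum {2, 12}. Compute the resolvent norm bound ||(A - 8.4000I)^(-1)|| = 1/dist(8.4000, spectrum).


dist(8.4000, {2, 12}) = min(|8.4000 - 2|, |8.4000 - 12|)
= min(6.4000, 3.6000) = 3.6000
Resolvent bound = 1/3.6000 = 0.2778

0.2778


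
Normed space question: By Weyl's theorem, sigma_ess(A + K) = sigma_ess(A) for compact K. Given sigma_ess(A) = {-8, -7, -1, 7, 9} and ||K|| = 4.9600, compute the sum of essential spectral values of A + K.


By Weyl's theorem, the essential spectrum is invariant under compact perturbations.
sigma_ess(A + K) = sigma_ess(A) = {-8, -7, -1, 7, 9}
Sum = -8 + -7 + -1 + 7 + 9 = 0

0


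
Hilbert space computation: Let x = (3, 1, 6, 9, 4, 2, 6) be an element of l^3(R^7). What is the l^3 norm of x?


The l^3 norm = (sum |x_i|^3)^(1/3)
Sum of 3th powers = 27 + 1 + 216 + 729 + 64 + 8 + 216 = 1261
||x||_3 = (1261)^(1/3) = 10.8037

10.8037


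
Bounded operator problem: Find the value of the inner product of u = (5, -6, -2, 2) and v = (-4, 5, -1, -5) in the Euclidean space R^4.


Computing the standard inner product <u, v> = sum u_i * v_i
= 5*-4 + -6*5 + -2*-1 + 2*-5
= -20 + -30 + 2 + -10
= -58

-58


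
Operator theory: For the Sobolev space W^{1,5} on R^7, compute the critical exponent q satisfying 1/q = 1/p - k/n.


Using the Sobolev embedding formula: 1/q = 1/p - k/n
1/q = 1/5 - 1/7 = 2/35
q = 1/(2/35) = 35/2 = 17.5000

17.5000


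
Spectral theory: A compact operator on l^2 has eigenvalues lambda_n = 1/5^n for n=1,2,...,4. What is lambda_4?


The eigenvalue formula gives lambda_4 = 1/5^4
= 1/625
= 0.0016

0.0016


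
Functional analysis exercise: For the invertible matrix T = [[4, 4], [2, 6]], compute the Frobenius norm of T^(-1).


det(T) = 4*6 - 4*2 = 16
T^(-1) = (1/16) * [[6, -4], [-2, 4]] = [[0.3750, -0.2500], [-0.1250, 0.2500]]
||T^(-1)||_F^2 = 0.3750^2 + (-0.2500)^2 + (-0.1250)^2 + 0.2500^2 = 0.2812
||T^(-1)||_F = sqrt(0.2812) = 0.5303

0.5303


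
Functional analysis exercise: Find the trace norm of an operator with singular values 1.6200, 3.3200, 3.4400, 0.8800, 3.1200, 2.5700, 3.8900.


The nuclear norm is the sum of all singular values.
||T||_1 = 1.6200 + 3.3200 + 3.4400 + 0.8800 + 3.1200 + 2.5700 + 3.8900
= 18.8400

18.8400


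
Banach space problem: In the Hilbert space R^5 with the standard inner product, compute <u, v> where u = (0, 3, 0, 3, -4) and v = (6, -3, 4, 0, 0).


Computing the standard inner product <u, v> = sum u_i * v_i
= 0*6 + 3*-3 + 0*4 + 3*0 + -4*0
= 0 + -9 + 0 + 0 + 0
= -9

-9


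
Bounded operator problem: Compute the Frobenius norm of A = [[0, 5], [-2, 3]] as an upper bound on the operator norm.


||A||_F^2 = sum a_ij^2
= 0^2 + 5^2 + (-2)^2 + 3^2
= 0 + 25 + 4 + 9 = 38
||A||_F = sqrt(38) = 6.1644

6.1644


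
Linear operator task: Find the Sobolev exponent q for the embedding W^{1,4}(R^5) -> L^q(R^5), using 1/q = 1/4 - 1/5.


Using the Sobolev embedding formula: 1/q = 1/p - k/n
1/q = 1/4 - 1/5 = 1/20
q = 1/(1/20) = 20

20.0000


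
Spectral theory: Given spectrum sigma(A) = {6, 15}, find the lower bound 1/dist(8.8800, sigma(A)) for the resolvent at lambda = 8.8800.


dist(8.8800, {6, 15}) = min(|8.8800 - 6|, |8.8800 - 15|)
= min(2.8800, 6.1200) = 2.8800
Resolvent bound = 1/2.8800 = 0.3472

0.3472


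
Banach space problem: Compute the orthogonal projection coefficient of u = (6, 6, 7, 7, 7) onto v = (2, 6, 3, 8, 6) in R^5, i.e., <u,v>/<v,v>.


Computing <u,v> = 6*2 + 6*6 + 7*3 + 7*8 + 7*6 = 167
Computing <v,v> = 2^2 + 6^2 + 3^2 + 8^2 + 6^2 = 149
Projection coefficient = 167/149 = 1.1208

1.1208


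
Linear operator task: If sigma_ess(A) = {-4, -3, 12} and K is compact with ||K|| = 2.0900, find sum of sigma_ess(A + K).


By Weyl's theorem, the essential spectrum is invariant under compact perturbations.
sigma_ess(A + K) = sigma_ess(A) = {-4, -3, 12}
Sum = -4 + -3 + 12 = 5

5


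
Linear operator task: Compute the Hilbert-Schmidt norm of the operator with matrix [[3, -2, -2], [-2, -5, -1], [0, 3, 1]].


The Hilbert-Schmidt norm is sqrt(sum of squares of all entries).
Sum of squares = 3^2 + (-2)^2 + (-2)^2 + (-2)^2 + (-5)^2 + (-1)^2 + 0^2 + 3^2 + 1^2
= 9 + 4 + 4 + 4 + 25 + 1 + 0 + 9 + 1 = 57
||T||_HS = sqrt(57) = 7.5498

7.5498


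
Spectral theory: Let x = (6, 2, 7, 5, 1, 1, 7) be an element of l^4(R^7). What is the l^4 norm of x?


The l^4 norm = (sum |x_i|^4)^(1/4)
Sum of 4th powers = 1296 + 16 + 2401 + 625 + 1 + 1 + 2401 = 6741
||x||_4 = (6741)^(1/4) = 9.0611

9.0611


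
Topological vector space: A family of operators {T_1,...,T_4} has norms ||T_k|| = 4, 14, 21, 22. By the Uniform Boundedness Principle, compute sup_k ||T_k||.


By the Uniform Boundedness Principle, the supremum of norms is finite.
sup_k ||T_k|| = max(4, 14, 21, 22) = 22

22


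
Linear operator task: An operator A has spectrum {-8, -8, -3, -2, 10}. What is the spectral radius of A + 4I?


Spectrum of A + 4I = {-4, -4, 1, 2, 14}
Spectral radius = max |lambda| over the shifted spectrum
= max(4, 4, 1, 2, 14) = 14

14


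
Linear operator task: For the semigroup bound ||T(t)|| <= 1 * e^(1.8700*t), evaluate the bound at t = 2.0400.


||T(2.0400)|| <= 1 * exp(1.8700 * 2.0400)
= 1 * exp(3.8148)
= 1 * 45.3677
= 45.3677

45.3677


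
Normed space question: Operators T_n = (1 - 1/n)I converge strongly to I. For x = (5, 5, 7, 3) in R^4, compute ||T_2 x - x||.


T_2 x - x = (1 - 1/2)x - x = -x/2
||x|| = sqrt(108) = 10.3923
||T_2 x - x|| = ||x||/2 = 10.3923/2 = 5.1962

5.1962


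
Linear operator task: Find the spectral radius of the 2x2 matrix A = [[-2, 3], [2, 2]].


For a 2x2 matrix, eigenvalues satisfy lambda^2 - (trace)*lambda + det = 0
trace = -2 + 2 = 0
det = -2*2 - 3*2 = -10
discriminant = 0^2 - 4*(-10) = 40
spectral radius = max |eigenvalue| = 3.1623

3.1623


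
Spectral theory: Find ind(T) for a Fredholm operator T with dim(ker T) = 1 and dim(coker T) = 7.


The Fredholm index is defined as ind(T) = dim(ker T) - dim(coker T)
= 1 - 7
= -6

-6


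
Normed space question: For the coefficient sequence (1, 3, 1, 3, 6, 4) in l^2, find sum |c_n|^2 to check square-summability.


sum |c_n|^2 = 1^2 + 3^2 + 1^2 + 3^2 + 6^2 + 4^2
= 1 + 9 + 1 + 9 + 36 + 16
= 72

72


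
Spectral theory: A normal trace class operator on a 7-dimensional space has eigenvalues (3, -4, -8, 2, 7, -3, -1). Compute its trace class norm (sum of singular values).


For a normal operator, singular values equal |eigenvalues|.
Trace norm = sum |lambda_i| = 3 + 4 + 8 + 2 + 7 + 3 + 1
= 28

28


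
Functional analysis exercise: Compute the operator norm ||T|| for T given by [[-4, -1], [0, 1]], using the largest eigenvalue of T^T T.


A^T A = [[16, 4], [4, 2]]
trace(A^T A) = 18, det(A^T A) = 16
discriminant = 18^2 - 4*16 = 260
Largest eigenvalue of A^T A = (trace + sqrt(disc))/2 = 17.0623
||T|| = sqrt(17.0623) = 4.1306

4.1306


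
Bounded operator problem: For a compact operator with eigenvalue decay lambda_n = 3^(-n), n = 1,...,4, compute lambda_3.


The eigenvalue formula gives lambda_3 = 1/3^3
= 1/27
= 0.0370

0.0370


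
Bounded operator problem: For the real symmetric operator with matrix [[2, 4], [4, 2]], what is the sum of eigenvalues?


For a self-adjoint (symmetric) matrix, the eigenvalues are real.
The sum of eigenvalues equals the trace of the matrix.
trace = 2 + 2 = 4

4


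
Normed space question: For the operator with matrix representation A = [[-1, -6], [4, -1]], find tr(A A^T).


trace(A * A^T) = sum of squares of all entries
= (-1)^2 + (-6)^2 + 4^2 + (-1)^2
= 1 + 36 + 16 + 1
= 54

54


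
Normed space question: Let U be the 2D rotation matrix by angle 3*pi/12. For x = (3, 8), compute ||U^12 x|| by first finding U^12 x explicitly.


U is a rotation by theta = 3*pi/12
U^12 = rotation by 12*theta = 36*pi/12 = 12*pi/12 (mod 2*pi)
cos(12*pi/12) = -1.0000, sin(12*pi/12) = 0.0000
U^12 x = (-1.0000 * 3 - 0.0000 * 8, 0.0000 * 3 + -1.0000 * 8)
= (-3.0000, -8.0000)
||U^12 x|| = sqrt((-3.0000)^2 + (-8.0000)^2) = sqrt(73.0000) = 8.5440

8.5440


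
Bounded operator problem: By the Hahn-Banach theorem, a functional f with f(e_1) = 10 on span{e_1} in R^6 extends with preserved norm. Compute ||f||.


The norm of f is given by ||f|| = sup_{||x||=1} |f(x)|.
On span{e_1}, ||e_1|| = 1, so ||f|| = |f(e_1)| / ||e_1||
= |10| / 1 = 10.0000

10.0000


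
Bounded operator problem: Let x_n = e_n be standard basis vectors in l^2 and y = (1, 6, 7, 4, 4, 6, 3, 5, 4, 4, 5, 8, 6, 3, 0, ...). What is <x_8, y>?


x_8 = e_8 is the standard basis vector with 1 in position 8.
<x_8, y> = y_8 = 5
As n -> infinity, <x_n, y> -> 0, confirming weak convergence of (x_n) to 0.

5


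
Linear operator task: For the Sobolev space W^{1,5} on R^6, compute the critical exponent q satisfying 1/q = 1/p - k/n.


Using the Sobolev embedding formula: 1/q = 1/p - k/n
1/q = 1/5 - 1/6 = 1/30
q = 1/(1/30) = 30

30.0000


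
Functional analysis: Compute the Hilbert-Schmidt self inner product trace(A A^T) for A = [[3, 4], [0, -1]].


trace(A * A^T) = sum of squares of all entries
= 3^2 + 4^2 + 0^2 + (-1)^2
= 9 + 16 + 0 + 1
= 26

26


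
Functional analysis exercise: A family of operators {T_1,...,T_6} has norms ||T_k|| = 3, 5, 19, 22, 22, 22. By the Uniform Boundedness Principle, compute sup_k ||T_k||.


By the Uniform Boundedness Principle, the supremum of norms is finite.
sup_k ||T_k|| = max(3, 5, 19, 22, 22, 22) = 22

22


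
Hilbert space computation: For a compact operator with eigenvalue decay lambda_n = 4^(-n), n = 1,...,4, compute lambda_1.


The eigenvalue formula gives lambda_1 = 1/4^1
= 1/4
= 0.2500

0.2500


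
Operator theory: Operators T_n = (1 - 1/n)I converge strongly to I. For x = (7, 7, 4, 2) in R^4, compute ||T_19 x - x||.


T_19 x - x = (1 - 1/19)x - x = -x/19
||x|| = sqrt(118) = 10.8628
||T_19 x - x|| = ||x||/19 = 10.8628/19 = 0.5717

0.5717


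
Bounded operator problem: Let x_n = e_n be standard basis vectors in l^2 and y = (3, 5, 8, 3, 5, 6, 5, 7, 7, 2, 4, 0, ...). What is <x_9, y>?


x_9 = e_9 is the standard basis vector with 1 in position 9.
<x_9, y> = y_9 = 7
As n -> infinity, <x_n, y> -> 0, confirming weak convergence of (x_n) to 0.

7


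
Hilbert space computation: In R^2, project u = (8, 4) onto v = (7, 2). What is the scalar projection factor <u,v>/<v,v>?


Computing <u,v> = 8*7 + 4*2 = 64
Computing <v,v> = 7^2 + 2^2 = 53
Projection coefficient = 64/53 = 1.2075

1.2075


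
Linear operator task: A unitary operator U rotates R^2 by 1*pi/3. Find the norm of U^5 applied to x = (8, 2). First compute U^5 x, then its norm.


U is a rotation by theta = 1*pi/3
U^5 = rotation by 5*theta = 5*pi/3
cos(5*pi/3) = 0.5000, sin(5*pi/3) = -0.8660
U^5 x = (0.5000 * 8 - -0.8660 * 2, -0.8660 * 8 + 0.5000 * 2)
= (5.7321, -5.9282)
||U^5 x|| = sqrt(5.7321^2 + (-5.9282)^2) = sqrt(68.0000) = 8.2462

8.2462


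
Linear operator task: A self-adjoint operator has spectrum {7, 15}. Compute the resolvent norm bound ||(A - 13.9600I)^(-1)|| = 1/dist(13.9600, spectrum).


dist(13.9600, {7, 15}) = min(|13.9600 - 7|, |13.9600 - 15|)
= min(6.9600, 1.0400) = 1.0400
Resolvent bound = 1/1.0400 = 0.9615

0.9615


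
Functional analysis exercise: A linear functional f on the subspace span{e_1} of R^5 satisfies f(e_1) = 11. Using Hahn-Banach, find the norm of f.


The norm of f is given by ||f|| = sup_{||x||=1} |f(x)|.
On span{e_1}, ||e_1|| = 1, so ||f|| = |f(e_1)| / ||e_1||
= |11| / 1 = 11.0000

11.0000


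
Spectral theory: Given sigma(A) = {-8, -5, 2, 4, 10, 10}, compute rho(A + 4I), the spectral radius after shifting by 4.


Spectrum of A + 4I = {-4, -1, 6, 8, 14, 14}
Spectral radius = max |lambda| over the shifted spectrum
= max(4, 1, 6, 8, 14, 14) = 14

14


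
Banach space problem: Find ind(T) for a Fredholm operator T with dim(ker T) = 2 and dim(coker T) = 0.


The Fredholm index is defined as ind(T) = dim(ker T) - dim(coker T)
= 2 - 0
= 2

2


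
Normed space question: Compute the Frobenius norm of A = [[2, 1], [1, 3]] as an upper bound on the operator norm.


||A||_F^2 = sum a_ij^2
= 2^2 + 1^2 + 1^2 + 3^2
= 4 + 1 + 1 + 9 = 15
||A||_F = sqrt(15) = 3.8730

3.8730


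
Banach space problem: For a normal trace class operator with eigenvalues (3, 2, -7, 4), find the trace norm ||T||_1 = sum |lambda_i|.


For a normal operator, singular values equal |eigenvalues|.
Trace norm = sum |lambda_i| = 3 + 2 + 7 + 4
= 16

16


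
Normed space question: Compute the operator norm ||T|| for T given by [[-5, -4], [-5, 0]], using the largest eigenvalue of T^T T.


A^T A = [[50, 20], [20, 16]]
trace(A^T A) = 66, det(A^T A) = 400
discriminant = 66^2 - 4*400 = 2756
Largest eigenvalue of A^T A = (trace + sqrt(disc))/2 = 59.2488
||T|| = sqrt(59.2488) = 7.6973

7.6973


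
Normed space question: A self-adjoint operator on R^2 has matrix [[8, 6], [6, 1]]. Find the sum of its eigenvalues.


For a self-adjoint (symmetric) matrix, the eigenvalues are real.
The sum of eigenvalues equals the trace of the matrix.
trace = 8 + 1 = 9

9


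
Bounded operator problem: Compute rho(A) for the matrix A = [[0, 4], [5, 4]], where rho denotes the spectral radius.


For a 2x2 matrix, eigenvalues satisfy lambda^2 - (trace)*lambda + det = 0
trace = 0 + 4 = 4
det = 0*4 - 4*5 = -20
discriminant = 4^2 - 4*(-20) = 96
spectral radius = max |eigenvalue| = 6.8990

6.8990


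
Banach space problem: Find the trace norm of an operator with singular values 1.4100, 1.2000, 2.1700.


The nuclear norm is the sum of all singular values.
||T||_1 = 1.4100 + 1.2000 + 2.1700
= 4.7800

4.7800


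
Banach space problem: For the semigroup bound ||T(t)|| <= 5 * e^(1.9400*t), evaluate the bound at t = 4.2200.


||T(4.2200)|| <= 5 * exp(1.9400 * 4.2200)
= 5 * exp(8.1868)
= 5 * 3593.2056
= 17966.0279

17966.0279


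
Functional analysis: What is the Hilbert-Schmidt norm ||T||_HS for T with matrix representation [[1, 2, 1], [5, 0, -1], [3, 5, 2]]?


The Hilbert-Schmidt norm is sqrt(sum of squares of all entries).
Sum of squares = 1^2 + 2^2 + 1^2 + 5^2 + 0^2 + (-1)^2 + 3^2 + 5^2 + 2^2
= 1 + 4 + 1 + 25 + 0 + 1 + 9 + 25 + 4 = 70
||T||_HS = sqrt(70) = 8.3666

8.3666


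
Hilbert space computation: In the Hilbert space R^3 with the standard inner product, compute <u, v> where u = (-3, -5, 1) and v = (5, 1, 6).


Computing the standard inner product <u, v> = sum u_i * v_i
= -3*5 + -5*1 + 1*6
= -15 + -5 + 6
= -14

-14


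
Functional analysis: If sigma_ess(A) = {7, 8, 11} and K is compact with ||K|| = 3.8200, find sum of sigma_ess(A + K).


By Weyl's theorem, the essential spectrum is invariant under compact perturbations.
sigma_ess(A + K) = sigma_ess(A) = {7, 8, 11}
Sum = 7 + 8 + 11 = 26

26


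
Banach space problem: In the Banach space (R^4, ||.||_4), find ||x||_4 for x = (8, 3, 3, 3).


The l^4 norm = (sum |x_i|^4)^(1/4)
Sum of 4th powers = 4096 + 81 + 81 + 81 = 4339
||x||_4 = (4339)^(1/4) = 8.1161

8.1161


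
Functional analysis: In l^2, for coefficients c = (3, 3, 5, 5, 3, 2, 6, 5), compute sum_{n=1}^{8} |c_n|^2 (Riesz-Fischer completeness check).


sum |c_n|^2 = 3^2 + 3^2 + 5^2 + 5^2 + 3^2 + 2^2 + 6^2 + 5^2
= 9 + 9 + 25 + 25 + 9 + 4 + 36 + 25
= 142

142


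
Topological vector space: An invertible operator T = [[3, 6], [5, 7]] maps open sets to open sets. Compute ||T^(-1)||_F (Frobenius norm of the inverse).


det(T) = 3*7 - 6*5 = -9
T^(-1) = (1/-9) * [[7, -6], [-5, 3]] = [[-0.7778, 0.6667], [0.5556, -0.3333]]
||T^(-1)||_F^2 = (-0.7778)^2 + 0.6667^2 + 0.5556^2 + (-0.3333)^2 = 1.4691
||T^(-1)||_F = sqrt(1.4691) = 1.2121

1.2121


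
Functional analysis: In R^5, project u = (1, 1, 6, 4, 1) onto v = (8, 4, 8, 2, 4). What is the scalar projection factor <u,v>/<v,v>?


Computing <u,v> = 1*8 + 1*4 + 6*8 + 4*2 + 1*4 = 72
Computing <v,v> = 8^2 + 4^2 + 8^2 + 2^2 + 4^2 = 164
Projection coefficient = 72/164 = 0.4390

0.4390


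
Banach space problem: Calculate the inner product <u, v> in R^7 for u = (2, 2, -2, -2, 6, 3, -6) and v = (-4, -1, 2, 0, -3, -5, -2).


Computing the standard inner product <u, v> = sum u_i * v_i
= 2*-4 + 2*-1 + -2*2 + -2*0 + 6*-3 + 3*-5 + -6*-2
= -8 + -2 + -4 + 0 + -18 + -15 + 12
= -35

-35


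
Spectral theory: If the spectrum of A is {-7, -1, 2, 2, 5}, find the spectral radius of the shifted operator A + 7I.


Spectrum of A + 7I = {0, 6, 9, 9, 12}
Spectral radius = max |lambda| over the shifted spectrum
= max(0, 6, 9, 9, 12) = 12

12


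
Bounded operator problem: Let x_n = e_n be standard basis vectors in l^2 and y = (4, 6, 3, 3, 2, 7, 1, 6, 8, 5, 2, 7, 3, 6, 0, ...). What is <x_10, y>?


x_10 = e_10 is the standard basis vector with 1 in position 10.
<x_10, y> = y_10 = 5
As n -> infinity, <x_n, y> -> 0, confirming weak convergence of (x_n) to 0.

5


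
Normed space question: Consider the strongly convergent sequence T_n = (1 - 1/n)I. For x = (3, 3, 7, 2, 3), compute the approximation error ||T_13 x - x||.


T_13 x - x = (1 - 1/13)x - x = -x/13
||x|| = sqrt(80) = 8.9443
||T_13 x - x|| = ||x||/13 = 8.9443/13 = 0.6880

0.6880


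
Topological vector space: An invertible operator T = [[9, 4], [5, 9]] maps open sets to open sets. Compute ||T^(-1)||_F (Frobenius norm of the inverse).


det(T) = 9*9 - 4*5 = 61
T^(-1) = (1/61) * [[9, -4], [-5, 9]] = [[0.1475, -0.0656], [-0.0820, 0.1475]]
||T^(-1)||_F^2 = 0.1475^2 + (-0.0656)^2 + (-0.0820)^2 + 0.1475^2 = 0.0546
||T^(-1)||_F = sqrt(0.0546) = 0.2336

0.2336


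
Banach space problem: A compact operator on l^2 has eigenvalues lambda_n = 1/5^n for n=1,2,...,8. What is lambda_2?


The eigenvalue formula gives lambda_2 = 1/5^2
= 1/25
= 0.0400

0.0400


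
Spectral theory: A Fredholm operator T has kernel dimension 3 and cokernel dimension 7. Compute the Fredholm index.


The Fredholm index is defined as ind(T) = dim(ker T) - dim(coker T)
= 3 - 7
= -4

-4


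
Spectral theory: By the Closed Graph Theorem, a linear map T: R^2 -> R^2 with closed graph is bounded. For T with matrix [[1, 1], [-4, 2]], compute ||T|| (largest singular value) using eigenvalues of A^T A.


A^T A = [[17, -7], [-7, 5]]
trace(A^T A) = 22, det(A^T A) = 36
discriminant = 22^2 - 4*36 = 340
Largest eigenvalue of A^T A = (trace + sqrt(disc))/2 = 20.2195
||T|| = sqrt(20.2195) = 4.4966

4.4966


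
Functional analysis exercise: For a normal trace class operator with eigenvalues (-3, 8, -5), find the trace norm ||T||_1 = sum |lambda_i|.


For a normal operator, singular values equal |eigenvalues|.
Trace norm = sum |lambda_i| = 3 + 8 + 5
= 16

16


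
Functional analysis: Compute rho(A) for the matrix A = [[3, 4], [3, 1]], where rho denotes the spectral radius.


For a 2x2 matrix, eigenvalues satisfy lambda^2 - (trace)*lambda + det = 0
trace = 3 + 1 = 4
det = 3*1 - 4*3 = -9
discriminant = 4^2 - 4*(-9) = 52
spectral radius = max |eigenvalue| = 5.6056

5.6056


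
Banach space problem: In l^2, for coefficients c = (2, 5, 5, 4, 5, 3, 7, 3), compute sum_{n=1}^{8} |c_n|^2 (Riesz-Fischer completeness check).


sum |c_n|^2 = 2^2 + 5^2 + 5^2 + 4^2 + 5^2 + 3^2 + 7^2 + 3^2
= 4 + 25 + 25 + 16 + 25 + 9 + 49 + 9
= 162

162


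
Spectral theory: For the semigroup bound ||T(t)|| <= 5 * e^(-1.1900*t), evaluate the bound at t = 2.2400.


||T(2.2400)|| <= 5 * exp(-1.1900 * 2.2400)
= 5 * exp(-2.6656)
= 5 * 0.0696
= 0.3478

0.3478


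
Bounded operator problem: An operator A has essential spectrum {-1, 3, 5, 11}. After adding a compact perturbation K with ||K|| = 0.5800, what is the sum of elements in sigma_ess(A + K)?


By Weyl's theorem, the essential spectrum is invariant under compact perturbations.
sigma_ess(A + K) = sigma_ess(A) = {-1, 3, 5, 11}
Sum = -1 + 3 + 5 + 11 = 18

18


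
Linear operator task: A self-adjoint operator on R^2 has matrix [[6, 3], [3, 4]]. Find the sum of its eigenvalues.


For a self-adjoint (symmetric) matrix, the eigenvalues are real.
The sum of eigenvalues equals the trace of the matrix.
trace = 6 + 4 = 10

10


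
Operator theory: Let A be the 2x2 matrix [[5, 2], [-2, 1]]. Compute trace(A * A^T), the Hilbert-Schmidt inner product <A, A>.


trace(A * A^T) = sum of squares of all entries
= 5^2 + 2^2 + (-2)^2 + 1^2
= 25 + 4 + 4 + 1
= 34

34


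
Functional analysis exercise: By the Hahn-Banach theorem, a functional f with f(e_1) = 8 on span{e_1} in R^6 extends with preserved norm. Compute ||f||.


The norm of f is given by ||f|| = sup_{||x||=1} |f(x)|.
On span{e_1}, ||e_1|| = 1, so ||f|| = |f(e_1)| / ||e_1||
= |8| / 1 = 8.0000

8.0000


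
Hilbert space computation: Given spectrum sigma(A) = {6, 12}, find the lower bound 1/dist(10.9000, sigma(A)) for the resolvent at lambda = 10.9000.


dist(10.9000, {6, 12}) = min(|10.9000 - 6|, |10.9000 - 12|)
= min(4.9000, 1.1000) = 1.1000
Resolvent bound = 1/1.1000 = 0.9091

0.9091


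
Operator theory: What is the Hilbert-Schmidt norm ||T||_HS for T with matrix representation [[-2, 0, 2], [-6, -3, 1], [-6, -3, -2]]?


The Hilbert-Schmidt norm is sqrt(sum of squares of all entries).
Sum of squares = (-2)^2 + 0^2 + 2^2 + (-6)^2 + (-3)^2 + 1^2 + (-6)^2 + (-3)^2 + (-2)^2
= 4 + 0 + 4 + 36 + 9 + 1 + 36 + 9 + 4 = 103
||T||_HS = sqrt(103) = 10.1489

10.1489


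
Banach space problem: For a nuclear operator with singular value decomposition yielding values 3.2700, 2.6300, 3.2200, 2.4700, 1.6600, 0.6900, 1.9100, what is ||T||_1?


The nuclear norm is the sum of all singular values.
||T||_1 = 3.2700 + 2.6300 + 3.2200 + 2.4700 + 1.6600 + 0.6900 + 1.9100
= 15.8500

15.8500


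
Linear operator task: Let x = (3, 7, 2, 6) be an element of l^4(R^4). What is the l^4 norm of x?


The l^4 norm = (sum |x_i|^4)^(1/4)
Sum of 4th powers = 81 + 2401 + 16 + 1296 = 3794
||x||_4 = (3794)^(1/4) = 7.8483

7.8483


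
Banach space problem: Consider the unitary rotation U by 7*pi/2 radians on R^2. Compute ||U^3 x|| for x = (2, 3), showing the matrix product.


U is a rotation by theta = 7*pi/2
U^3 = rotation by 3*theta = 21*pi/2 = 1*pi/2 (mod 2*pi)
cos(1*pi/2) = 0.0000, sin(1*pi/2) = 1.0000
U^3 x = (0.0000 * 2 - 1.0000 * 3, 1.0000 * 2 + 0.0000 * 3)
= (-3.0000, 2.0000)
||U^3 x|| = sqrt((-3.0000)^2 + 2.0000^2) = sqrt(13.0000) = 3.6056

3.6056


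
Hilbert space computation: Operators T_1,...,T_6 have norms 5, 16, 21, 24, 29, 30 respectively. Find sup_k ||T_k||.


By the Uniform Boundedness Principle, the supremum of norms is finite.
sup_k ||T_k|| = max(5, 16, 21, 24, 29, 30) = 30

30


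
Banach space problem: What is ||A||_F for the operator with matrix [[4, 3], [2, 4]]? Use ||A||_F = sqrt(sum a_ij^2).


||A||_F^2 = sum a_ij^2
= 4^2 + 3^2 + 2^2 + 4^2
= 16 + 9 + 4 + 16 = 45
||A||_F = sqrt(45) = 6.7082

6.7082


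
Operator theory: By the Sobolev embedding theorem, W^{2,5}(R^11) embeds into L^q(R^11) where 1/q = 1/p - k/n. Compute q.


Using the Sobolev embedding formula: 1/q = 1/p - k/n
1/q = 1/5 - 2/11 = 1/55
q = 1/(1/55) = 55

55.0000


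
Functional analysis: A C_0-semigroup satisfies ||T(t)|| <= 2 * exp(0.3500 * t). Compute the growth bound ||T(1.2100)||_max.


||T(1.2100)|| <= 2 * exp(0.3500 * 1.2100)
= 2 * exp(0.4235)
= 2 * 1.5273
= 3.0546

3.0546


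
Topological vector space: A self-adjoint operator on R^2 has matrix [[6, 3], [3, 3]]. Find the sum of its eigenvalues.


For a self-adjoint (symmetric) matrix, the eigenvalues are real.
The sum of eigenvalues equals the trace of the matrix.
trace = 6 + 3 = 9

9


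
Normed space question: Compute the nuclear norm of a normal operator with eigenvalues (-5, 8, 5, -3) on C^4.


For a normal operator, singular values equal |eigenvalues|.
Trace norm = sum |lambda_i| = 5 + 8 + 5 + 3
= 21

21


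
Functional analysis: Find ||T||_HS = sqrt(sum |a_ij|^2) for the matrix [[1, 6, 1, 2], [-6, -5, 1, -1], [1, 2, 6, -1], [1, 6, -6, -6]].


The Hilbert-Schmidt norm is sqrt(sum of squares of all entries).
Sum of squares = 1^2 + 6^2 + 1^2 + 2^2 + (-6)^2 + (-5)^2 + 1^2 + (-1)^2 + 1^2 + 2^2 + 6^2 + (-1)^2 + 1^2 + 6^2 + (-6)^2 + (-6)^2
= 1 + 36 + 1 + 4 + 36 + 25 + 1 + 1 + 1 + 4 + 36 + 1 + 1 + 36 + 36 + 36 = 256
||T||_HS = sqrt(256) = 16.0000

16.0000
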